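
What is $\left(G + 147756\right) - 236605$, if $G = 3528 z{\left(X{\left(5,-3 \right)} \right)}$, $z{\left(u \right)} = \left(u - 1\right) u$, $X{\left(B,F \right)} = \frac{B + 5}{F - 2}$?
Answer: $-67681$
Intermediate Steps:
$X{\left(B,F \right)} = \frac{5 + B}{-2 + F}$
$z{\left(u \right)} = u \left(-1 + u\right)$ ($z{\left(u \right)} = \left(-1 + u\right) u = u \left(-1 + u\right)$)
$G = 21168$ ($G = 3528 \frac{5 + 5}{-2 - 3} \left(-1 + \frac{5 + 5}{-2 - 3}\right) = 3528 \frac{1}{-5} \cdot 10 \left(-1 + \frac{1}{-5} \cdot 10\right) = 3528 \left(- \frac{1}{5}\right) 10 \left(-1 - 2\right) = 3528 \left(- 2 \left(-1 - 2\right)\right) = 3528 \left(\left(-2\right) \left(-3\right)\right) = 3528 \cdot 6 = 21168$)
$\left(G + 147756\right) - 236605 = \left(21168 + 147756\right) - 236605 = 168924 - 236605 = -67681$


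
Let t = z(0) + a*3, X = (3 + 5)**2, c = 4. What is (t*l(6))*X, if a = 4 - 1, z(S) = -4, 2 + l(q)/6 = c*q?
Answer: 42240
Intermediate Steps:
l(q) = -12 + 24*q (l(q) = -12 + 6*(4*q) = -12 + 24*q)
a = 3
X = 64 (X = 8**2 = 64)
t = 5 (t = -4 + 3*3 = -4 + 9 = 5)
(t*l(6))*X = (5*(-12 + 24*6))*64 = (5*(-12 + 144))*64 = (5*132)*64 = 660*64 = 42240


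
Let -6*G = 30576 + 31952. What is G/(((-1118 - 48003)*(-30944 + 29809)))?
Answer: -31264/167257005 ≈ -0.00018692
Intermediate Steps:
G = -31264/3 (G = -(30576 + 31952)/6 = -⅙*62528 = -31264/3 ≈ -10421.)
G/(((-1118 - 48003)*(-30944 + 29809))) = -31264*1/((-30944 + 29809)*(-1118 - 48003))/3 = -31264/(3*((-49121*(-1135)))) = -31264/3/55752335 = -31264/3*1/55752335 = -31264/167257005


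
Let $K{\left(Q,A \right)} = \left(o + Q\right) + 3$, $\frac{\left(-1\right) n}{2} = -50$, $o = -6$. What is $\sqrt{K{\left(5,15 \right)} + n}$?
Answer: $\sqrt{102} \approx 10.1$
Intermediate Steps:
$n = 100$ ($n = \left(-2\right) \left(-50\right) = 100$)
$K{\left(Q,A \right)} = -3 + Q$ ($K{\left(Q,A \right)} = \left(-6 + Q\right) + 3 = -3 + Q$)
$\sqrt{K{\left(5,15 \right)} + n} = \sqrt{\left(-3 + 5\right) + 100} = \sqrt{2 + 100} = \sqrt{102}$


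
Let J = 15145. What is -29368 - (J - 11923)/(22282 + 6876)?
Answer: -428157683/14579 ≈ -29368.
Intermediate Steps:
-29368 - (J - 11923)/(22282 + 6876) = -29368 - (15145 - 11923)/(22282 + 6876) = -29368 - 3222/29158 = -29368 - 1*1611/14579 = -29368 - 1611/14579 = -428157683/14579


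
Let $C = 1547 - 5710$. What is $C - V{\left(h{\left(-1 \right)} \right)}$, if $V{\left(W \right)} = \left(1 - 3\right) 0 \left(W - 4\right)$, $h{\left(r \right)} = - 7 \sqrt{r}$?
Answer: $-4163$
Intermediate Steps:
$V{\left(W \right)} = 0$ ($V{\left(W \right)} = \left(-2\right) 0 \left(-4 + W\right) = 0 \left(-4 + W\right) = 0$)
$C = -4163$ ($C = 1547 - 5710 = -4163$)
$C - V{\left(h{\left(-1 \right)} \right)} = -4163 - 0 = -4163 + 0 = -4163$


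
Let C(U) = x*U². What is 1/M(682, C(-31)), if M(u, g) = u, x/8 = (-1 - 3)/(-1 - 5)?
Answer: 1/682 ≈ 0.0014663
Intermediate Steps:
x = 16/3 (x = 8*((-1 - 3)/(-1 - 5)) = 8*(-4/(-6)) = 8*(-4*(-⅙)) = 8*(⅔) = 16/3 ≈ 5.3333)
C(U) = 16*U²/3
1/M(682, C(-31)) = 1/682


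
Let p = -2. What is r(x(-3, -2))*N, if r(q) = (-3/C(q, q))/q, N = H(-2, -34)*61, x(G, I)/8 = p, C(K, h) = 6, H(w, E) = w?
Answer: -61/16 ≈ -3.8125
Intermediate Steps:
x(G, I) = -16 (x(G, I) = 8*(-2) = -16)
N = -122 (N = -2*61 = -122)
r(q) = -1/(2*q) (r(q) = (-3/6)/q = (-3*⅙)/q = -1/(2*q))
r(x(-3, -2))*N = -½/(-16)*(-122) = -½*(-1/16)*(-122) = (1/32)*(-122) = -61/16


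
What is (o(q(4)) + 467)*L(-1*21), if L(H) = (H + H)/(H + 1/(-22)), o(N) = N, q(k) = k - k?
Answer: 431508/463 ≈ 931.98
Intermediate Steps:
q(k) = 0
L(H) = 2*H/(-1/22 + H) (L(H) = (2*H)/(H - 1/22) = (2*H)/(-1/22 + H) = 2*H/(-1/22 + H))
(o(q(4)) + 467)*L(-1*21) = (0 + 467)*(44*(-1*21)/(-1 + 22*(-1*21))) = 467*(44*(-21)/(-1 + 22*(-21))) = 467*(44*(-21)/(-1 - 462)) = 467*(44*(-21)/(-463)) = 467*(44*(-21)*(-1/463)) = 467*(924/463) = 431508/463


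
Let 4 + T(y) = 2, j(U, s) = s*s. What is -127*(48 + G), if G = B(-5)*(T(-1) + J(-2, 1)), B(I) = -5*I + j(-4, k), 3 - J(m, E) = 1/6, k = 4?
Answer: -62611/6 ≈ -10435.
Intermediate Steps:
j(U, s) = s**2
J(m, E) = 17/6 (J(m, E) = 3 - 1/6 = 17/6)
T(y) = -2 (T(y) = -4 + 2 = -2)
B(I) = 16 - 5*I (B(I) = -5*I + 4**2 = -5*I + 16 = 16 - 5*I)
G = 205/6 (G = (16 - 5*(-5))*(-2 + 17/6) = (16 + 25)*(5/6) = 41*(5/6) = 205/6 ≈ 34.167)
-127*(48 + G) = -127*(48 + 205/6) = -127*493/6 = -62611/6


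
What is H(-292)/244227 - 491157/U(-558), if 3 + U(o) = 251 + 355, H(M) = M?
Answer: -13328219635/16363209 ≈ -814.52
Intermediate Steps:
U(o) = 603 (U(o) = -3 + (251 + 355) = -3 + 606 = 603)
H(-292)/244227 - 491157/U(-558) = -292/244227 - 491157/603 = -292*1/244227 - 491157*1/603 = -292/244227 - 54573/67 = -13328219635/16363209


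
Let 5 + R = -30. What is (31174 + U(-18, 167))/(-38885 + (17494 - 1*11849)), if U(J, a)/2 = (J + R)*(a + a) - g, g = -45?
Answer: 69/554 ≈ 0.12455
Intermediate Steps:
R = -35 (R = -5 - 30 = -35)
U(J, a) = 90 + 4*a*(-35 + J) (U(J, a) = 2*((J - 35)*(a + a) - 1*(-45)) = 2*((-35 + J)*(2*a) + 45) = 2*(2*a*(-35 + J) + 45) = 2*(45 + 2*a*(-35 + J)) = 90 + 4*a*(-35 + J))
(31174 + U(-18, 167))/(-38885 + (17494 - 1*11849)) = (31174 + (90 - 140*167 + 4*(-18)*167))/(-38885 + (17494 - 1*11849)) = (31174 + (90 - 23380 - 12024))/(-38885 + (17494 - 11849)) = (31174 - 35314)/(-38885 + 5645) = -4140/(-33240) = -4140*(-1/33240) = 69/554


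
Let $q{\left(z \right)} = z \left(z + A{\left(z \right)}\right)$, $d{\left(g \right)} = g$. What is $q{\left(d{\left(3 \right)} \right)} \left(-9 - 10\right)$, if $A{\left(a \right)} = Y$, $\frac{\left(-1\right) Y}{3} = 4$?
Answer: $513$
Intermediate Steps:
$Y = -12$ ($Y = \left(-3\right) 4 = -12$)
$A{\left(a \right)} = -12$
$q{\left(z \right)} = z \left(-12 + z\right)$ ($q{\left(z \right)} = z \left(z - 12\right) = z \left(-12 + z\right)$)
$q{\left(d{\left(3 \right)} \right)} \left(-9 - 10\right) = 3 \left(-12 + 3\right) \left(-9 - 10\right) = 3 \left(-9\right) \left(-9 - 10\right) = \left(-27\right) \left(-19\right) = 513$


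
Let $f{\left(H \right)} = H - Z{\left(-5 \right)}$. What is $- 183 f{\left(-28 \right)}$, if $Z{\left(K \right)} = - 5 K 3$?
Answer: $18849$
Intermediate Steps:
$Z{\left(K \right)} = - 15 K$
$f{\left(H \right)} = -75 + H$ ($f{\left(H \right)} = H - \left(-15\right) \left(-5\right) = H - 75 = -75 + H$)
$- 183 f{\left(-28 \right)} = - 183 \left(-75 - 28\right) = \left(-183\right) \left(-103\right) = 18849$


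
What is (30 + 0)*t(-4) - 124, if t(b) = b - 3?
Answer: -334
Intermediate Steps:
t(b) = -3 + b
(30 + 0)*t(-4) - 124 = (30 + 0)*(-3 - 4) - 124 = 30*(-7) - 124 = -210 - 124 = -334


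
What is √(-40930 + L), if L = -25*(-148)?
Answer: I*√37230 ≈ 192.95*I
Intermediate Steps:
L = 3700
√(-40930 + L) = √(-40930 + 3700) = √(-37230) = I*√37230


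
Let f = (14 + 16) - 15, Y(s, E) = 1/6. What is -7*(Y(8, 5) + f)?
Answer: -637/6 ≈ -106.17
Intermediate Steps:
Y(s, E) = ⅙
f = 15 (f = 30 - 15 = 15)
-7*(Y(8, 5) + f) = -7*(⅙ + 15) = -7*91/6 = -637/6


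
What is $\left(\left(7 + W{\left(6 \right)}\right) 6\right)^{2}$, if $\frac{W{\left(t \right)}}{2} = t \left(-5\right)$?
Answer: $101124$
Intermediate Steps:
$W{\left(t \right)} = - 10 t$ ($W{\left(t \right)} = 2 t \left(-5\right) = 2 \left(- 5 t\right) = - 10 t$)
$\left(\left(7 + W{\left(6 \right)}\right) 6\right)^{2} = \left(\left(7 - 60\right) 6\right)^{2} = \left(\left(-53\right) 6\right)^{2} = \left(-318\right)^{2} = 101124$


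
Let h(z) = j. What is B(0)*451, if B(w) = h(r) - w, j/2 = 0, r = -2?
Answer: 0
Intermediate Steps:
j = 0 (j = 2*0 = 0)
h(z) = 0
B(w) = -w (B(w) = 0 - w = -w)
B(0)*451 = -1*0*451 = 0*451 = 0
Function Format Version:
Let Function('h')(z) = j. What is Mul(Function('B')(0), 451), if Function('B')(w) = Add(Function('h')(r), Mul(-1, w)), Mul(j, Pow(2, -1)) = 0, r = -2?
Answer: 0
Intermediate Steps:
j = 0 (j = Mul(2, 0) = 0)
Function('h')(z) = 0
Function('B')(w) = Mul(-1, w) (Function('B')(w) = Add(0, Mul(-1, w)) = Mul(-1, w))
Mul(Function('B')(0), 451) = Mul(Mul(-1, 0), 451) = Mul(0, 451) = 0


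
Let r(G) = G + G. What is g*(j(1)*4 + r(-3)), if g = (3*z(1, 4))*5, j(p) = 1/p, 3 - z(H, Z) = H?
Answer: -60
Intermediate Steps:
z(H, Z) = 3 - H
g = 30 (g = (3*(3 - 1*1))*5 = (3*(3 - 1))*5 = (3*2)*5 = 6*5 = 30)
r(G) = 2*G
g*(j(1)*4 + r(-3)) = 30*(4/1 + 2*(-3)) = 30*(1*4 - 6) = 30*(4 - 6) = 30*(-2) = -60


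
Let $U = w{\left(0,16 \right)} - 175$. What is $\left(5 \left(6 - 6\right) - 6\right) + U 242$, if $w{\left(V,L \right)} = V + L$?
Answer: $-38484$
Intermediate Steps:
$w{\left(V,L \right)} = L + V$
$U = -159$ ($U = \left(16 + 0\right) - 175 = 16 - 175 = -159$)
$\left(5 \left(6 - 6\right) - 6\right) + U 242 = \left(5 \left(6 - 6\right) - 6\right) - 38478 = \left(5 \cdot 0 - 6\right) - 38478 = \left(0 - 6\right) - 38478 = -6 - 38478 = -38484$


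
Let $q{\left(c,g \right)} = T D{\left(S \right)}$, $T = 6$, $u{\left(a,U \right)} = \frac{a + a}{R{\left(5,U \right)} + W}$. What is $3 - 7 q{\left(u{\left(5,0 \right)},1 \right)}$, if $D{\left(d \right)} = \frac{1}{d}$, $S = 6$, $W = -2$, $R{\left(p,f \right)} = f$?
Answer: $-4$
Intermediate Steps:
$u{\left(a,U \right)} = \frac{2 a}{-2 + U}$ ($u{\left(a,U \right)} = \frac{a + a}{U - 2} = \frac{2 a}{-2 + U}$)
$q{\left(c,g \right)} = 1$ ($q{\left(c,g \right)} = \frac{6}{6} = 6 \cdot \frac{1}{6} = 1$)
$3 - 7 q{\left(u{\left(5,0 \right)},1 \right)} = 3 - 7 = -4$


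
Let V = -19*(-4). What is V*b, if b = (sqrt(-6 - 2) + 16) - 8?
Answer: 608 + 152*I*sqrt(2) ≈ 608.0 + 214.96*I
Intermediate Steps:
V = 76
b = 8 + 2*I*sqrt(2) (b = (sqrt(-8) + 16) - 8 = (2*I*sqrt(2) + 16) - 8 = (16 + 2*I*sqrt(2)) - 8 = 8 + 2*I*sqrt(2) ≈ 8.0 + 2.8284*I)
V*b = 76*(8 + 2*I*sqrt(2)) = 608 + 152*I*sqrt(2)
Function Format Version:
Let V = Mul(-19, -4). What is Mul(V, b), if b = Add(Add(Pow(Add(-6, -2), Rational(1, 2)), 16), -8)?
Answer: Add(608, Mul(152, I, Pow(2, Rational(1, 2)))) ≈ Add(608.00, Mul(214.96, I))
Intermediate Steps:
V = 76
b = Add(8, Mul(2, I, Pow(2, Rational(1, 2)))) (b = Add(Add(Pow(-8, Rational(1, 2)), 16), -8) = Add(Add(Mul(2, I, Pow(2, Rational(1, 2))), 16), -8) = Add(Add(16, Mul(2, I, Pow(2, Rational(1, 2)))), -8) = Add(8, Mul(2, I, Pow(2, Rational(1, 2)))) ≈ Add(8.0000, Mul(2.8284, I)))
Mul(V, b) = Mul(76, Add(8, Mul(2, I, Pow(2, Rational(1, 2))))) = Add(608, Mul(152, I, Pow(2, Rational(1, 2))))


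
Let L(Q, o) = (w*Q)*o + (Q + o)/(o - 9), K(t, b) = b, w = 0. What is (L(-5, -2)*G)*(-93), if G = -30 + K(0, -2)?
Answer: 20832/11 ≈ 1893.8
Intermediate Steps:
L(Q, o) = (Q + o)/(-9 + o) (L(Q, o) = (0*Q)*o + (Q + o)/(o - 9) = 0*o + (Q + o)/(-9 + o) = 0 + (Q + o)/(-9 + o) = (Q + o)/(-9 + o))
G = -32 (G = -30 - 2 = -32)
(L(-5, -2)*G)*(-93) = (((-5 - 2)/(-9 - 2))*(-32))*(-93) = ((-7/(-11))*(-32))*(-93) = (-1/11*(-7)*(-32))*(-93) = ((7/11)*(-32))*(-93) = -224/11*(-93) = 20832/11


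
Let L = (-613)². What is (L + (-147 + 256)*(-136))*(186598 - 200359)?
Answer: -4966964145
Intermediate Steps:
L = 375769
(L + (-147 + 256)*(-136))*(186598 - 200359) = (375769 + (-147 + 256)*(-136))*(186598 - 200359) = (375769 + 109*(-136))*(-13761) = (375769 - 14824)*(-13761) = 360945*(-13761) = -4966964145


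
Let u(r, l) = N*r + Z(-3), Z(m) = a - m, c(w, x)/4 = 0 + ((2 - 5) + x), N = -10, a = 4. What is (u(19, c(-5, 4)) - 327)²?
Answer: 260100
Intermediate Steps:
c(w, x) = -12 + 4*x (c(w, x) = 4*(0 + ((2 - 5) + x)) = 4*(0 + (-3 + x)) = 4*(-3 + x) = -12 + 4*x)
Z(m) = 4 - m
u(r, l) = 7 - 10*r (u(r, l) = -10*r + (4 - 1*(-3)) = -10*r + (4 + 3) = -10*r + 7 = 7 - 10*r)
(u(19, c(-5, 4)) - 327)² = ((7 - 10*19) - 327)² = ((7 - 190) - 327)² = (-183 - 327)² = (-510)² = 260100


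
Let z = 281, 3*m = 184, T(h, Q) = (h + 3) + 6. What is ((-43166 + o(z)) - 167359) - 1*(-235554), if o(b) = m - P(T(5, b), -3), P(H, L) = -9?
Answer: 75298/3 ≈ 25099.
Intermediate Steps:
T(h, Q) = 9 + h (T(h, Q) = (3 + h) + 6 = 9 + h)
m = 184/3 (m = (⅓)*184 = 184/3 ≈ 61.333)
o(b) = 211/3 (o(b) = 184/3 - 1*(-9) = 184/3 + 9 = 211/3)
((-43166 + o(z)) - 167359) - 1*(-235554) = ((-43166 + 211/3) - 167359) - 1*(-235554) = (-129287/3 - 167359) + 235554 = -631364/3 + 235554 = 75298/3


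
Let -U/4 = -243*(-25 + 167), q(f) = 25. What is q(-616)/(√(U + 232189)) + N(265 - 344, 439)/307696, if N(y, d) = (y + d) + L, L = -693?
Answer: -333/307696 + 25*√370213/370213 ≈ 0.040006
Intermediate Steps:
U = 138024 (U = -(-972)*(-25 + 167) = -(-972)*142 = -4*(-34506) = 138024)
N(y, d) = -693 + d + y (N(y, d) = (y + d) - 693 = (d + y) - 693 = -693 + d + y)
q(-616)/(√(U + 232189)) + N(265 - 344, 439)/307696 = 25/(√(138024 + 232189)) + (-693 + 439 + (265 - 344))/307696 = 25/(√370213) + (-693 + 439 - 79)*(1/307696) = 25*(√370213/370213) - 333*1/307696 = 25*√370213/370213 - 333/307696 = -333/307696 + 25*√370213/370213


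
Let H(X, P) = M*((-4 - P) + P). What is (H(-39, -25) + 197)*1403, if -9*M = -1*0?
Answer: 276391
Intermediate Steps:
M = 0 (M = -(-1)*0/9 = -⅑*0 = 0)
H(X, P) = 0 (H(X, P) = 0*((-4 - P) + P) = 0*(-4) = 0)
(H(-39, -25) + 197)*1403 = (0 + 197)*1403 = 197*1403 = 276391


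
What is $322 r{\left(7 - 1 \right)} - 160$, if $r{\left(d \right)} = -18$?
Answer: $-5956$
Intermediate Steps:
$322 r{\left(7 - 1 \right)} - 160 = 322 \left(-18\right) - 160 = -5796 - 160 = -5956$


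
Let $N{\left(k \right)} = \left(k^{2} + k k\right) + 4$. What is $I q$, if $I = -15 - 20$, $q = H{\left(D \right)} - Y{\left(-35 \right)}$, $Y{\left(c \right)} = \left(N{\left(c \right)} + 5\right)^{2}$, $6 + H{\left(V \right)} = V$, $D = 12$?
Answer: $211633625$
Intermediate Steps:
$H{\left(V \right)} = -6 + V$
$N{\left(k \right)} = 4 + 2 k^{2}$ ($N{\left(k \right)} = \left(k^{2} + k^{2}\right) + 4 = 2 k^{2} + 4 = 4 + 2 k^{2}$)
$Y{\left(c \right)} = \left(9 + 2 c^{2}\right)^{2}$ ($Y{\left(c \right)} = \left(\left(4 + 2 c^{2}\right) + 5\right)^{2} = \left(9 + 2 c^{2}\right)^{2}$)
$q = -6046675$ ($q = \left(-6 + 12\right) - \left(9 + 2 \left(-35\right)^{2}\right)^{2} = 6 - \left(9 + 2 \cdot 1225\right)^{2} = 6 - \left(9 + 2450\right)^{2} = 6 - 2459^{2} = 6 - 6046681 = -6046675$)
$I = -35$ ($I = -15 - 20 = -35$)
$I q = \left(-35\right) \left(-6046675\right) = 211633625$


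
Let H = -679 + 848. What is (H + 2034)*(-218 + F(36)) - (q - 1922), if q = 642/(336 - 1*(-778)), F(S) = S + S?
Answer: -178082133/557 ≈ -3.1972e+5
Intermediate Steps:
H = 169
F(S) = 2*S
q = 321/557 (q = 642/(336 + 778) = 642/1114 = 642*(1/1114) = 321/557 ≈ 0.57630)
(H + 2034)*(-218 + F(36)) - (q - 1922) = (169 + 2034)*(-218 + 2*36) - (321/557 - 1922) = 2203*(-218 + 72) - 1*(-1070233/557) = 2203*(-146) + 1070233/557 = -321638 + 1070233/557 = -178082133/557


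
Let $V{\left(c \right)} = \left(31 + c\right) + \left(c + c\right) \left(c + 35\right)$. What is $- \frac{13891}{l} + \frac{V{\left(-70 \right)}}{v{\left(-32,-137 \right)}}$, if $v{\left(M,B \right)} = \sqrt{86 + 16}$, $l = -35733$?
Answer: $\frac{13891}{35733} + \frac{4861 \sqrt{102}}{102} \approx 481.7$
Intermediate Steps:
$v{\left(M,B \right)} = \sqrt{102}$
$V{\left(c \right)} = 31 + c + 2 c \left(35 + c\right)$ ($V{\left(c \right)} = \left(31 + c\right) + 2 c \left(35 + c\right) = 31 + c + 2 c \left(35 + c\right)$)
$- \frac{13891}{l} + \frac{V{\left(-70 \right)}}{v{\left(-32,-137 \right)}} = - \frac{13891}{-35733} + \frac{31 + 2 \left(-70\right)^{2} + 71 \left(-70\right)}{\sqrt{102}} = \left(-13891\right) \left(- \frac{1}{35733}\right) + \left(31 + 2 \cdot 4900 - 4970\right) \frac{\sqrt{102}}{102} = \frac{13891}{35733} + \left(31 + 9800 - 4970\right) \frac{\sqrt{102}}{102} = \frac{13891}{35733} + 4861 \frac{\sqrt{102}}{102} = \frac{13891}{35733} + \frac{4861 \sqrt{102}}{102}$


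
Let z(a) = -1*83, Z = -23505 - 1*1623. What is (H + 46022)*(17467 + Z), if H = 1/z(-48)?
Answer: -29263679325/83 ≈ -3.5257e+8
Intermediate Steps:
Z = -25128 (Z = -23505 - 1623 = -25128)
z(a) = -83
H = -1/83 (H = 1/(-83) = -1/83 ≈ -0.012048)
(H + 46022)*(17467 + Z) = (-1/83 + 46022)*(17467 - 25128) = (3819825/83)*(-7661) = -29263679325/83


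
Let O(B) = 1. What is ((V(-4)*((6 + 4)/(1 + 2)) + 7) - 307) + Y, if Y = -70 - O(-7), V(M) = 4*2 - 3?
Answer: -1063/3 ≈ -354.33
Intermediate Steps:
V(M) = 5 (V(M) = 8 - 3 = 5)
Y = -71 (Y = -70 - 1*1 = -70 - 1 = -71)
((V(-4)*((6 + 4)/(1 + 2)) + 7) - 307) + Y = ((5*((6 + 4)/(1 + 2)) + 7) - 307) - 71 = ((5*(10/3) + 7) - 307) - 71 = ((50/3 + 7) - 307) - 71 = (71/3 - 307) - 71 = -850/3 - 71 = -1063/3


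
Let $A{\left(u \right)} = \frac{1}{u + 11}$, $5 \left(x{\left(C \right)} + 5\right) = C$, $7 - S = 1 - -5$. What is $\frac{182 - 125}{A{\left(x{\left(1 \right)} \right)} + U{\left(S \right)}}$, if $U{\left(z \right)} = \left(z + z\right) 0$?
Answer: $\frac{1767}{5} \approx 353.4$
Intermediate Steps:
$S = 1$ ($S = 7 - \left(1 - -5\right) = 7 - \left(1 + 5\right) = 7 - 6 = 1$)
$x{\left(C \right)} = -5 + \frac{C}{5}$
$A{\left(u \right)} = \frac{1}{11 + u}$
$U{\left(z \right)} = 0$ ($U{\left(z \right)} = 2 z 0 = 0$)
$\frac{182 - 125}{A{\left(x{\left(1 \right)} \right)} + U{\left(S \right)}} = \frac{182 - 125}{\frac{1}{11 + \left(-5 + \frac{1}{5} \cdot 1\right)} + 0} = \frac{57}{\frac{1}{11 + \left(-5 + \frac{1}{5}\right)} + 0} = \frac{57}{\frac{1}{11 - \frac{24}{5}} + 0} = \frac{57}{\frac{1}{\frac{31}{5}} + 0} = \frac{57}{\frac{5}{31} + 0} = \frac{57}{\frac{5}{31}} = 57 \cdot \frac{31}{5} = \frac{1767}{5}$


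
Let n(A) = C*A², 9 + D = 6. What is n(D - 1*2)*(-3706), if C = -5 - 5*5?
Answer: 2779500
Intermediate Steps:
D = -3 (D = -9 + 6 = -3)
C = -30 (C = -5 - 25 = -30)
n(A) = -30*A²
n(D - 1*2)*(-3706) = -30*(-3 - 1*2)²*(-3706) = -30*(-3 - 2)²*(-3706) = -30*(-5)²*(-3706) = -30*25*(-3706) = -750*(-3706) = 2779500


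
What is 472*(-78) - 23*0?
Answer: -36816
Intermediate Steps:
472*(-78) - 23*0 = -36816 + 0 = -36816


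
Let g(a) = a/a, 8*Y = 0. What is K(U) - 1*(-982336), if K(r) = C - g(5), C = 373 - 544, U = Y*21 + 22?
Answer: 982164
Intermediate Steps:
Y = 0 (Y = (⅛)*0 = 0)
g(a) = 1
U = 22 (U = 0*21 + 22 = 0 + 22 = 22)
C = -171
K(r) = -172 (K(r) = -171 - 1*1 = -171 - 1 = -172)
K(U) - 1*(-982336) = -172 - 1*(-982336) = -172 + 982336 = 982164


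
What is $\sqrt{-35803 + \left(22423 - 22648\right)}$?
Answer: $2 i \sqrt{9007} \approx 189.81 i$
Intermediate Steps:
$\sqrt{-35803 + \left(22423 - 22648\right)} = \sqrt{-35803 - 225} = \sqrt{-36028} = 2 i \sqrt{9007}$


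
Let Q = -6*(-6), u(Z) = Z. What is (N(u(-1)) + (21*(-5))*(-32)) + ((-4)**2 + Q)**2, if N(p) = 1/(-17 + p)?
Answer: 109151/18 ≈ 6063.9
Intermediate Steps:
Q = 36
(N(u(-1)) + (21*(-5))*(-32)) + ((-4)**2 + Q)**2 = (1/(-17 - 1) + (21*(-5))*(-32)) + ((-4)**2 + 36)**2 = (1/(-18) - 105*(-32)) + (16 + 36)**2 = (-1/18 + 3360) + 52**2 = 60479/18 + 2704 = 109151/18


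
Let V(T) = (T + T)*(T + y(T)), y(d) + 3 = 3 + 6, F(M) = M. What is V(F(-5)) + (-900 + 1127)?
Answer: 217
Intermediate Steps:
y(d) = 6 (y(d) = -3 + (3 + 6) = -3 + 9 = 6)
V(T) = 2*T*(6 + T) (V(T) = (T + T)*(T + 6) = (2*T)*(6 + T) = 2*T*(6 + T))
V(F(-5)) + (-900 + 1127) = 2*(-5)*(6 - 5) + (-900 + 1127) = 2*(-5)*1 + 227 = -10 + 227 = 217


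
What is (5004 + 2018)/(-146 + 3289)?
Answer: 7022/3143 ≈ 2.2342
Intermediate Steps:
(5004 + 2018)/(-146 + 3289) = 7022/3143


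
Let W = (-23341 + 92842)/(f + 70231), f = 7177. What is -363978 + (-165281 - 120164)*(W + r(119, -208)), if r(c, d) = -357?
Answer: 7840160859951/77408 ≈ 1.0128e+8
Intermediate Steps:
W = 69501/77408 (W = (-23341 + 92842)/(7177 + 70231) = 69501/77408 ≈ 0.89785)
-363978 + (-165281 - 120164)*(W + r(119, -208)) = -363978 + (-165281 - 120164)*(69501/77408 - 357) = -363978 - 285445*(-27565155/77408) = -363978 + 7868335668975/77408 = 7840160859951/77408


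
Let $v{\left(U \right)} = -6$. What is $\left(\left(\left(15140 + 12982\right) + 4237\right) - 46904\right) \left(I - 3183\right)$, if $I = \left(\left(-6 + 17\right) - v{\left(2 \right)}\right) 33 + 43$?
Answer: $37511555$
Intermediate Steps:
$I = 604$ ($I = \left(\left(-6 + 17\right) - -6\right) 33 + 43 = \left(11 + 6\right) 33 + 43 = 17 \cdot 33 + 43 = 561 + 43 = 604$)
$\left(\left(\left(15140 + 12982\right) + 4237\right) - 46904\right) \left(I - 3183\right) = \left(\left(\left(15140 + 12982\right) + 4237\right) - 46904\right) \left(604 - 3183\right) = \left(\left(28122 + 4237\right) - 46904\right) \left(-2579\right) = \left(32359 - 46904\right) \left(-2579\right) = \left(-14545\right) \left(-2579\right) = 37511555$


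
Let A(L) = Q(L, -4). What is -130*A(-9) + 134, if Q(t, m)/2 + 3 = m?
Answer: 1954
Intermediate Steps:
Q(t, m) = -6 + 2*m
A(L) = -14 (A(L) = -6 + 2*(-4) = -6 - 8 = -14)
-130*A(-9) + 134 = -130*(-14) + 134 = 1820 + 134 = 1954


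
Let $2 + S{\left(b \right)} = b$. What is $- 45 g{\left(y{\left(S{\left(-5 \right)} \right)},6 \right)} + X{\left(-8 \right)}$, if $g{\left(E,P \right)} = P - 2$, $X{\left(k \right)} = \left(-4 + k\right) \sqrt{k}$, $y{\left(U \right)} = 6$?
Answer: $-180 - 24 i \sqrt{2} \approx -180.0 - 33.941 i$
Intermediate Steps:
$S{\left(b \right)} = -2 + b$
$X{\left(k \right)} = \sqrt{k} \left(-4 + k\right)$
$g{\left(E,P \right)} = -2 + P$
$- 45 g{\left(y{\left(S{\left(-5 \right)} \right)},6 \right)} + X{\left(-8 \right)} = - 45 \left(-2 + 6\right) + \sqrt{-8} \left(-4 - 8\right) = \left(-45\right) 4 + 2 i \sqrt{2} \left(-12\right) = -180 - 24 i \sqrt{2}$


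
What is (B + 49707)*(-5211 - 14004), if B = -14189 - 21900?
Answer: -261669870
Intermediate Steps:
B = -36089
(B + 49707)*(-5211 - 14004) = (-36089 + 49707)*(-5211 - 14004) = 13618*(-19215) = -261669870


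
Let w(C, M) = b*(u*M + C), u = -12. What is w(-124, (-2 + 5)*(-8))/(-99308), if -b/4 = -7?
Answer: -1148/24827 ≈ -0.046240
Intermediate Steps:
b = 28 (b = -4*(-7) = 28)
w(C, M) = -336*M + 28*C (w(C, M) = 28*(-12*M + C) = 28*(C - 12*M) = -336*M + 28*C)
w(-124, (-2 + 5)*(-8))/(-99308) = (-336*(-2 + 5)*(-8) + 28*(-124))/(-99308) = (-1008*(-8) - 3472)*(-1/99308) = (-336*(-24) - 3472)*(-1/99308) = (8064 - 3472)*(-1/99308) = 4592*(-1/99308) = -1148/24827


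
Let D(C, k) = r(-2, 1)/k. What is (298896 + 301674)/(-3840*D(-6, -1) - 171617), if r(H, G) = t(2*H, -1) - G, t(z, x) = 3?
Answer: -600570/163937 ≈ -3.6634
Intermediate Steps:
r(H, G) = 3 - G
D(C, k) = 2/k (D(C, k) = (3 - 1*1)/k = (3 - 1)/k = 2/k)
(298896 + 301674)/(-3840*D(-6, -1) - 171617) = (298896 + 301674)/(-7680/(-1) - 171617) = 600570/(-7680*(-1) - 171617) = 600570/(-3840*(-2) - 171617) = 600570/(7680 - 171617) = 600570/(-163937) = 600570*(-1/163937) = -600570/163937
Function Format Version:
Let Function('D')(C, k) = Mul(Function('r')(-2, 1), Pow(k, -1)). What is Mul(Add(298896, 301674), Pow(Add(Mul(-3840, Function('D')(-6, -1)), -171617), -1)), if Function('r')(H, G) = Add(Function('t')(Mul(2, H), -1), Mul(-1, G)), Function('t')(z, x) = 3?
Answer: Rational(-600570, 163937) ≈ -3.6634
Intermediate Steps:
Function('r')(H, G) = Add(3, Mul(-1, G))
Function('D')(C, k) = Mul(2, Pow(k, -1)) (Function('D')(C, k) = Mul(Add(3, Mul(-1, 1)), Pow(k, -1)) = Mul(Add(3, -1), Pow(k, -1)) = Mul(2, Pow(k, -1)))
Mul(Add(298896, 301674), Pow(Add(Mul(-3840, Function('D')(-6, -1)), -171617), -1)) = Mul(Add(298896, 301674), Pow(Add(Mul(-3840, Mul(2, Pow(-1, -1))), -171617), -1)) = Mul(600570, Pow(Add(Mul(-3840, Mul(2, -1)), -171617), -1)) = Mul(600570, Pow(Add(Mul(-3840, -2), -171617), -1)) = Mul(600570, Pow(Add(7680, -171617), -1)) = Mul(600570, Pow(-163937, -1)) = Mul(600570, Rational(-1, 163937)) = Rational(-600570, 163937)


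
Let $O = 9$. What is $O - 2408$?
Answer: $-2399$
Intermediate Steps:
$O - 2408 = 9 - 2408 = -2399$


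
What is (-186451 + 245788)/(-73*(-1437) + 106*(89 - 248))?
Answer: 6593/9783 ≈ 0.67392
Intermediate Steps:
(-186451 + 245788)/(-73*(-1437) + 106*(89 - 248)) = 59337/(104901 + 106*(-159)) = 59337/(104901 - 16854) = 59337/88047 = 59337*(1/88047) = 6593/9783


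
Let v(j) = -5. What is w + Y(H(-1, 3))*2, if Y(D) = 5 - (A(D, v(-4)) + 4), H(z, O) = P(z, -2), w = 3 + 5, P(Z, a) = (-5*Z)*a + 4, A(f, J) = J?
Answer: 20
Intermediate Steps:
P(Z, a) = 4 - 5*Z*a (P(Z, a) = -5*Z*a + 4 = 4 - 5*Z*a)
w = 8
H(z, O) = 4 + 10*z (H(z, O) = 4 - 5*z*(-2) = 4 + 10*z)
Y(D) = 6 (Y(D) = 5 - (-5 + 4) = 5 - 1*(-1) = 5 + 1 = 6)
w + Y(H(-1, 3))*2 = 8 + 6*2 = 8 + 12 = 20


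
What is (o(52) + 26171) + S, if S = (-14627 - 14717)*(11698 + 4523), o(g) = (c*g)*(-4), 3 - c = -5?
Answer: -475964517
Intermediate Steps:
c = 8 (c = 3 - 1*(-5) = 3 + 5 = 8)
o(g) = -32*g (o(g) = (8*g)*(-4) = -32*g)
S = -475989024 (S = -29344*16221 = -475989024)
(o(52) + 26171) + S = (-32*52 + 26171) - 475989024 = (-1664 + 26171) - 475989024 = 24507 - 475989024 = -475964517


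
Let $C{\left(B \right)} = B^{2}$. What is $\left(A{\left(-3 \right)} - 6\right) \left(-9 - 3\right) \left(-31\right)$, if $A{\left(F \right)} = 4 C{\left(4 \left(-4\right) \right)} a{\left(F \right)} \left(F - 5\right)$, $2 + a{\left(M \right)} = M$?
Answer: $15234888$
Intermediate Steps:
$a{\left(M \right)} = -2 + M$
$A{\left(F \right)} = \left(-2048 + 1024 F\right) \left(-5 + F\right)$ ($A{\left(F \right)} = 4 \left(4 \left(-4\right)\right)^{2} \left(-2 + F\right) \left(F - 5\right) = 4 \left(-16\right)^{2} \left(-2 + F\right) \left(-5 + F\right) = 4 \cdot 256 \left(-2 + F\right) \left(-5 + F\right) = 1024 \left(-2 + F\right) \left(-5 + F\right) = \left(-2048 + 1024 F\right) \left(-5 + F\right)$)
$\left(A{\left(-3 \right)} - 6\right) \left(-9 - 3\right) \left(-31\right) = \left(1024 \left(-5 - 3\right) \left(-2 - 3\right) - 6\right) \left(-9 - 3\right) \left(-31\right) = \left(1024 \left(-8\right) \left(-5\right) - 6\right) \left(-12\right) \left(-31\right) = \left(40960 - 6\right) \left(-12\right) \left(-31\right) = 40954 \left(-12\right) \left(-31\right) = \left(-491448\right) \left(-31\right) = 15234888$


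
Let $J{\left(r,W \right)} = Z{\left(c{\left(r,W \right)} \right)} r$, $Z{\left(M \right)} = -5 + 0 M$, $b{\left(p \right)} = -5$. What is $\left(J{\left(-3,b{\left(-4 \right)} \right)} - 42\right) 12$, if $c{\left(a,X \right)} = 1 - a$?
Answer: $-324$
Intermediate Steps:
$Z{\left(M \right)} = -5$ ($Z{\left(M \right)} = -5 + 0 = -5$)
$J{\left(r,W \right)} = - 5 r$
$\left(J{\left(-3,b{\left(-4 \right)} \right)} - 42\right) 12 = \left(\left(-5\right) \left(-3\right) - 42\right) 12 = \left(15 - 42\right) 12 = \left(-27\right) 12 = -324$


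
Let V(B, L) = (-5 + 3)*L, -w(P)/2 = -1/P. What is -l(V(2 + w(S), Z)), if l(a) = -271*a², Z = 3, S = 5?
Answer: 9756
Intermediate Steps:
w(P) = 2/P (w(P) = -(-2)/P = 2/P)
V(B, L) = -2*L
-l(V(2 + w(S), Z)) = -(-271)*(-2*3)² = -(-271)*(-6)² = -(-271)*36 = -1*(-9756) = 9756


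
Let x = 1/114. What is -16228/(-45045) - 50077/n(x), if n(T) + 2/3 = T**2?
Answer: 29315457754304/390224835 ≈ 75125.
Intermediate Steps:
x = 1/114 ≈ 0.0087719
n(T) = -2/3 + T**2
-16228/(-45045) - 50077/n(x) = -16228/(-45045) - 50077/(-2/3 + (1/114)**2) = -16228*(-1/45045) - 50077/(-2/3 + 1/12996) = 16228/45045 - 50077/(-8663/12996) = 16228/45045 - 50077*(-12996/8663) = 16228/45045 + 650800692/8663 = 29315457754304/390224835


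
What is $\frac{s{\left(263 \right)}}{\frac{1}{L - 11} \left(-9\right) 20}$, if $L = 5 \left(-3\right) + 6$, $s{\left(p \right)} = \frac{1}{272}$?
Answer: $\frac{1}{2448} \approx 0.0004085$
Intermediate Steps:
$s{\left(p \right)} = \frac{1}{272}$
$L = -9$ ($L = -15 + 6 = -9$)
$\frac{s{\left(263 \right)}}{\frac{1}{L - 11} \left(-9\right) 20} = \frac{1}{272 \frac{1}{-9 - 11} \left(-9\right) 20} = \frac{1}{272 \frac{1}{-20} \left(-9\right) 20} = \frac{1}{272 \left(- \frac{1}{20}\right) \left(-9\right) 20} = \frac{1}{272 \cdot \frac{9}{20} \cdot 20} = \frac{1}{272 \cdot 9} = \frac{1}{272} \cdot \frac{1}{9} = \frac{1}{2448}$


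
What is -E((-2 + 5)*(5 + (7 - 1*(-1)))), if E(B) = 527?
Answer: -527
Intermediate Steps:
-E((-2 + 5)*(5 + (7 - 1*(-1)))) = -1*527 = -527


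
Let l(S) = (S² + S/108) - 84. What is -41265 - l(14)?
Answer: -2234365/54 ≈ -41377.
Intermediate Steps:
l(S) = -84 + S² + S/108 (l(S) = (S² + S/108) - 84 = -84 + S² + S/108)
-41265 - l(14) = -41265 - (-84 + 14² + (1/108)*14) = -41265 - (-84 + 196 + 7/54) = -41265 - 1*6055/54 = -41265 - 6055/54 = -2234365/54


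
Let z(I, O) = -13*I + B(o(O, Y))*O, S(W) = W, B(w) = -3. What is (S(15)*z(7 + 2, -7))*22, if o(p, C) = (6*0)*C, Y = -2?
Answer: -31680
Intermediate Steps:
o(p, C) = 0 (o(p, C) = 0*C = 0)
z(I, O) = -13*I - 3*O
(S(15)*z(7 + 2, -7))*22 = (15*(-13*(7 + 2) - 3*(-7)))*22 = (15*(-13*9 + 21))*22 = (15*(-117 + 21))*22 = (15*(-96))*22 = -1440*22 = -31680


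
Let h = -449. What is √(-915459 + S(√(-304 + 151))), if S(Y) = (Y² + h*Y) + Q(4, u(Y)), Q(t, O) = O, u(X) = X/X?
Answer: √(-915611 - 1347*I*√17) ≈ 2.902 - 956.88*I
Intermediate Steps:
u(X) = 1
S(Y) = 1 + Y² - 449*Y (S(Y) = (Y² - 449*Y) + 1 = 1 + Y² - 449*Y)
√(-915459 + S(√(-304 + 151))) = √(-915459 + (1 + (√(-304 + 151))² - 449*√(-304 + 151))) = √(-915459 + (1 + (√(-153))² - 1347*I*√17)) = √(-915459 + (1 + (3*I*√17)² - 1347*I*√17)) = √(-915459 + (1 - 153 - 1347*I*√17)) = √(-915459 + (-152 - 1347*I*√17)) = √(-915611 - 1347*I*√17)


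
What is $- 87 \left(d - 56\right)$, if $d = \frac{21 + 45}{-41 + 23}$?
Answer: $5191$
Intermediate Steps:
$d = - \frac{11}{3}$ ($d = \frac{66}{-18} = 66 \left(- \frac{1}{18}\right) = - \frac{11}{3} \approx -3.6667$)
$- 87 \left(d - 56\right) = - 87 \left(- \frac{11}{3} - 56\right) = \left(-87\right) \left(- \frac{179}{3}\right) = 5191$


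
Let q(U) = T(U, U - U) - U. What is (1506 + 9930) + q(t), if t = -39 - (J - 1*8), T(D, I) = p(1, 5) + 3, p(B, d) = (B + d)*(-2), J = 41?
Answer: 11499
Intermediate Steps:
p(B, d) = -2*B - 2*d
T(D, I) = -9 (T(D, I) = (-2*1 - 2*5) + 3 = (-2 - 10) + 3 = -12 + 3 = -9)
t = -72 (t = -39 - (41 - 1*8) = -39 - (41 - 8) = -39 - 1*33 = -39 - 33 = -72)
q(U) = -9 - U
(1506 + 9930) + q(t) = (1506 + 9930) + (-9 - 1*(-72)) = 11436 + (-9 + 72) = 11436 + 63 = 11499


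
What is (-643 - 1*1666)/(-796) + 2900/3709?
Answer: 10872481/2952364 ≈ 3.6826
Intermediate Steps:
(-643 - 1*1666)/(-796) + 2900/3709 = (-643 - 1666)*(-1/796) + 2900*(1/3709) = -2309*(-1/796) + 2900/3709 = 2309/796 + 2900/3709 = 10872481/2952364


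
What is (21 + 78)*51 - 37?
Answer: 5012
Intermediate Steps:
(21 + 78)*51 - 37 = 99*51 - 37 = 5049 - 37 = 5012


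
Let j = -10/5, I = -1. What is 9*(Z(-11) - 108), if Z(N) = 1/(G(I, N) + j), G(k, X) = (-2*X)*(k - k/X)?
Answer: -25281/26 ≈ -972.35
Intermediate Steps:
G(k, X) = -2*X*(k - k/X) (G(k, X) = (-2*X)*(k - k/X) = -2*X*(k - k/X))
j = -2 (j = -10*1/5 = -2)
Z(N) = 1/(-4 + 2*N) (Z(N) = 1/(2*(-1)*(1 - N) - 2) = 1/((-2 + 2*N) - 2) = 1/(-4 + 2*N))
9*(Z(-11) - 108) = 9*(1/(2*(-2 - 11)) - 108) = 9*((1/2)/(-13) - 108) = 9*((1/2)*(-1/13) - 108) = 9*(-1/26 - 108) = 9*(-2809/26) = -25281/26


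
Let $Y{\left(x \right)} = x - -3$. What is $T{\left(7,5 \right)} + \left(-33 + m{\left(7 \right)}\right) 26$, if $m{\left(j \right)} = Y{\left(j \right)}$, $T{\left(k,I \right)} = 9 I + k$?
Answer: $-546$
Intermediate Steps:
$Y{\left(x \right)} = 3 + x$ ($Y{\left(x \right)} = x + 3 = 3 + x$)
$T{\left(k,I \right)} = k + 9 I$
$m{\left(j \right)} = 3 + j$
$T{\left(7,5 \right)} + \left(-33 + m{\left(7 \right)}\right) 26 = \left(7 + 9 \cdot 5\right) + \left(-33 + \left(3 + 7\right)\right) 26 = \left(7 + 45\right) + \left(-33 + 10\right) 26 = 52 - 598 = -546$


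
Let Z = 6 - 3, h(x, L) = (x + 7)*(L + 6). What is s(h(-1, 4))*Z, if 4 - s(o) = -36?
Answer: 120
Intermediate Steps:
h(x, L) = (6 + L)*(7 + x) (h(x, L) = (7 + x)*(6 + L) = (6 + L)*(7 + x))
s(o) = 40 (s(o) = 4 - 1*(-36) = 4 + 36 = 40)
Z = 3
s(h(-1, 4))*Z = 40*3 = 120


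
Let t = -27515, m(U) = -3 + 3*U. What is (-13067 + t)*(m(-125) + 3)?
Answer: 15218250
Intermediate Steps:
(-13067 + t)*(m(-125) + 3) = (-13067 - 27515)*((-3 + 3*(-125)) + 3) = -40582*((-3 - 375) + 3) = -40582*(-378 + 3) = -40582*(-375) = 15218250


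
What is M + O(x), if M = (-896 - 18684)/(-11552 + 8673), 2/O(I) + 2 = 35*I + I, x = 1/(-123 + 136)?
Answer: 135327/14395 ≈ 9.4010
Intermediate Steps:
x = 1/13 ≈ 0.076923
O(I) = 2/(-2 + 36*I) (O(I) = 2/(-2 + (35*I + I)) = 2/(-2 + 36*I))
M = 19580/2879 (M = -19580/(-2879) = -19580*(-1/2879) = 19580/2879 ≈ 6.8010)
M + O(x) = 19580/2879 + 1/(-1 + 18*(1/13)) = 19580/2879 + 1/(-1 + 18/13) = 19580/2879 + 1/(5/13) = 19580/2879 + 13/5 = 135327/14395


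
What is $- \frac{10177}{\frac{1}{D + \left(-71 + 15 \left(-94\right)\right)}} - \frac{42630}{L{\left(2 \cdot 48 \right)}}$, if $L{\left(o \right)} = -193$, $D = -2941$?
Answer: $\frac{8685562572}{193} \approx 4.5003 \cdot 10^{7}$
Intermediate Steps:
$- \frac{10177}{\frac{1}{D + \left(-71 + 15 \left(-94\right)\right)}} - \frac{42630}{L{\left(2 \cdot 48 \right)}} = - \frac{10177}{\frac{1}{-2941 + \left(-71 + 15 \left(-94\right)\right)}} - \frac{42630}{-193} = - \frac{10177}{\frac{1}{-2941 - 1481}} - - \frac{42630}{193} = - \frac{10177}{\frac{1}{-2941 - 1481}} + \frac{42630}{193} = - \frac{10177}{\frac{1}{-4422}} + \frac{42630}{193} = - \frac{10177}{- \frac{1}{4422}} + \frac{42630}{193} = \left(-10177\right) \left(-4422\right) + \frac{42630}{193} = 45002694 + \frac{42630}{193} = \frac{8685562572}{193}$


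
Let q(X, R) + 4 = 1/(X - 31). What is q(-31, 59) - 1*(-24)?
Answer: 1239/62 ≈ 19.984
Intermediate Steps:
q(X, R) = -4 + 1/(-31 + X) (q(X, R) = -4 + 1/(X - 31) = -4 + 1/(-31 + X))
q(-31, 59) - 1*(-24) = (125 - 4*(-31))/(-31 - 31) - 1*(-24) = (125 + 124)/(-62) + 24 = -1/62*249 + 24 = -249/62 + 24 = 1239/62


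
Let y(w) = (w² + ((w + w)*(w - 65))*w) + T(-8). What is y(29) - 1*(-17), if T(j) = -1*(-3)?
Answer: -59691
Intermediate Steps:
T(j) = 3
y(w) = 3 + w² + 2*w²*(-65 + w) (y(w) = (w² + ((w + w)*(w - 65))*w) + 3 = (w² + ((2*w)*(-65 + w))*w) + 3 = (w² + (2*w*(-65 + w))*w) + 3 = (w² + 2*w²*(-65 + w)) + 3 = 3 + w² + 2*w²*(-65 + w))
y(29) - 1*(-17) = (3 - 129*29² + 2*29³) - 1*(-17) = (3 - 129*841 + 2*24389) + 17 = (3 - 108489 + 48778) + 17 = -59708 + 17 = -59691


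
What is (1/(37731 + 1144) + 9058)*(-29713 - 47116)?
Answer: -27053776639579/38875 ≈ -6.9592e+8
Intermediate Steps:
(1/(37731 + 1144) + 9058)*(-29713 - 47116) = (1/38875 + 9058)*(-76829) = (352129751/38875)*(-76829) = -27053776639579/38875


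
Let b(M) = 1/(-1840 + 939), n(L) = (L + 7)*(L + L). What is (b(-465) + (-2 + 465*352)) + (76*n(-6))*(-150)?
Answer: 270730677/901 ≈ 3.0048e+5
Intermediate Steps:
n(L) = 2*L*(7 + L) (n(L) = (7 + L)*(2*L) = 2*L*(7 + L))
b(M) = -1/901 (b(M) = 1/(-901) = -1/901)
(b(-465) + (-2 + 465*352)) + (76*n(-6))*(-150) = (-1/901 + (-2 + 465*352)) + (76*(2*(-6)*(7 - 6)))*(-150) = (-1/901 + (-2 + 163680)) + (76*(2*(-6)*1))*(-150) = (-1/901 + 163678) + (76*(-12))*(-150) = 147473877/901 - 912*(-150) = 147473877/901 + 136800 = 270730677/901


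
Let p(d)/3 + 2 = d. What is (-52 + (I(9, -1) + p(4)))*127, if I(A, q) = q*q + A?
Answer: -4572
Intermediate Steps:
p(d) = -6 + 3*d
I(A, q) = A + q² (I(A, q) = q² + A = A + q²)
(-52 + (I(9, -1) + p(4)))*127 = (-52 + ((9 + (-1)²) + (-6 + 3*4)))*127 = (-52 + ((9 + 1) + (-6 + 12)))*127 = (-52 + (10 + 6))*127 = (-52 + 16)*127 = -36*127 = -4572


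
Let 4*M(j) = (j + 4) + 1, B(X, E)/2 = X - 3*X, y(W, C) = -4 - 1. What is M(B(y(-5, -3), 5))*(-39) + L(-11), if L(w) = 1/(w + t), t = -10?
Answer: -20479/84 ≈ -243.80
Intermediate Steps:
y(W, C) = -5
B(X, E) = -4*X (B(X, E) = 2*(X - 3*X) = 2*(-2*X) = -4*X)
L(w) = 1/(-10 + w) (L(w) = 1/(w - 10) = 1/(-10 + w))
M(j) = 5/4 + j/4 (M(j) = ((j + 4) + 1)/4 = ((4 + j) + 1)/4 = (5 + j)/4 = 5/4 + j/4)
M(B(y(-5, -3), 5))*(-39) + L(-11) = (5/4 + (-4*(-5))/4)*(-39) + 1/(-10 - 11) = (5/4 + (¼)*20)*(-39) + 1/(-21) = (5/4 + 5)*(-39) - 1/21 = (25/4)*(-39) - 1/21 = -975/4 - 1/21 = -20479/84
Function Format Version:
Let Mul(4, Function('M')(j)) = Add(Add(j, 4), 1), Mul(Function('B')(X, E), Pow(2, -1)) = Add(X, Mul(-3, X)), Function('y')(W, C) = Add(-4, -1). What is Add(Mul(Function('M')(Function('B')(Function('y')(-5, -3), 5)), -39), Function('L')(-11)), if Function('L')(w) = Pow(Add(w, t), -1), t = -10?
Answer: Rational(-20479, 84) ≈ -243.80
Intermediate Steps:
Function('y')(W, C) = -5
Function('B')(X, E) = Mul(-4, X) (Function('B')(X, E) = Mul(2, Add(X, Mul(-3, X))) = Mul(2, Mul(-2, X)) = Mul(-4, X))
Function('L')(w) = Pow(Add(-10, w), -1) (Function('L')(w) = Pow(Add(w, -10), -1) = Pow(Add(-10, w), -1))
Function('M')(j) = Add(Rational(5, 4), Mul(Rational(1, 4), j)) (Function('M')(j) = Mul(Rational(1, 4), Add(Add(j, 4), 1)) = Mul(Rational(1, 4), Add(Add(4, j), 1)) = Mul(Rational(1, 4), Add(5, j)) = Add(Rational(5, 4), Mul(Rational(1, 4), j)))
Add(Mul(Function('M')(Function('B')(Function('y')(-5, -3), 5)), -39), Function('L')(-11)) = Add(Mul(Add(Rational(5, 4), Mul(Rational(1, 4), Mul(-4, -5))), -39), Pow(Add(-10, -11), -1)) = Add(Mul(Add(Rational(5, 4), Mul(Rational(1, 4), 20)), -39), Pow(-21, -1)) = Add(Mul(Add(Rational(5, 4), 5), -39), Rational(-1, 21)) = Add(Mul(Rational(25, 4), -39), Rational(-1, 21)) = Add(Rational(-975, 4), Rational(-1, 21)) = Rational(-20479, 84)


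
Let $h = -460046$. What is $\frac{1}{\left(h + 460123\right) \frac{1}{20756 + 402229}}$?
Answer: $\frac{422985}{77} \approx 5493.3$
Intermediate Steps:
$\frac{1}{\left(h + 460123\right) \frac{1}{20756 + 402229}} = \frac{1}{\left(-460046 + 460123\right) \frac{1}{20756 + 402229}} = \frac{1}{77 \cdot \frac{1}{422985}} = \frac{1}{\frac{77}{422985}} = \frac{422985}{77}$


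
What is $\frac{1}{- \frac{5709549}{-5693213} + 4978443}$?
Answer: $\frac{5693213}{28343342116908} \approx 2.0087 \cdot 10^{-7}$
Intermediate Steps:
$\frac{1}{- \frac{5709549}{-5693213} + 4978443} = \frac{1}{\left(-5709549\right) \left(- \frac{1}{5693213}\right) + 4978443} = \frac{1}{\frac{5709549}{5693213} + 4978443} = \frac{1}{\frac{28343342116908}{5693213}} = \frac{5693213}{28343342116908}$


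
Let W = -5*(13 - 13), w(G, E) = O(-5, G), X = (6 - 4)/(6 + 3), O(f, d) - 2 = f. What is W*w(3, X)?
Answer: 0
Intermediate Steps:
O(f, d) = 2 + f
X = 2/9 ≈ 0.22222
w(G, E) = -3 (w(G, E) = 2 - 5 = -3)
W = 0 (W = -5*0 = 0)
W*w(3, X) = 0*(-3) = 0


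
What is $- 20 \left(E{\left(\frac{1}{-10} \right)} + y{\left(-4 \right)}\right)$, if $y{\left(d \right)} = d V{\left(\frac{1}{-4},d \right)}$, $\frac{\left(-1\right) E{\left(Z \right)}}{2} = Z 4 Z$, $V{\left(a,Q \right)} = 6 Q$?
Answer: $- \frac{9592}{5} \approx -1918.4$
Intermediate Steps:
$E{\left(Z \right)} = - 8 Z^{2}$ ($E{\left(Z \right)} = - 2 Z 4 Z = - 2 \cdot 4 Z Z = - 2 \cdot 4 Z^{2} = - 8 Z^{2}$)
$y{\left(d \right)} = 6 d^{2}$ ($y{\left(d \right)} = d 6 d = 6 d^{2}$)
$- 20 \left(E{\left(\frac{1}{-10} \right)} + y{\left(-4 \right)}\right) = - 20 \left(- 8 \left(\frac{1}{-10}\right)^{2} + 6 \left(-4\right)^{2}\right) = - 20 \left(- 8 \left(- \frac{1}{10}\right)^{2} + 6 \cdot 16\right) = - 20 \left(\left(-8\right) \frac{1}{100} + 96\right) = - 20 \left(- \frac{2}{25} + 96\right) = \left(-20\right) \frac{2398}{25} = - \frac{9592}{5}$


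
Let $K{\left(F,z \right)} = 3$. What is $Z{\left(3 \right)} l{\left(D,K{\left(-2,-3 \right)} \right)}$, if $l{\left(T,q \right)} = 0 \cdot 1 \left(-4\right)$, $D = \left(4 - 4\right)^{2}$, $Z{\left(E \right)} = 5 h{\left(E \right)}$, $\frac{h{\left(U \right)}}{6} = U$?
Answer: $0$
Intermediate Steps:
$h{\left(U \right)} = 6 U$
$Z{\left(E \right)} = 30 E$ ($Z{\left(E \right)} = 5 \cdot 6 E = 30 E$)
$D = 0$ ($D = 0^{2} = 0$)
$l{\left(T,q \right)} = 0$ ($l{\left(T,q \right)} = 0 \left(-4\right) = 0$)
$Z{\left(3 \right)} l{\left(D,K{\left(-2,-3 \right)} \right)} = 30 \cdot 3 \cdot 0 = 90 \cdot 0 = 0$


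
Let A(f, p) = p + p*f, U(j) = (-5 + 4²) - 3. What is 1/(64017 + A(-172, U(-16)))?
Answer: 1/62649 ≈ 1.5962e-5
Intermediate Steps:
U(j) = 8 (U(j) = (-5 + 16) - 3 = 11 - 3 = 8)
A(f, p) = p + f*p
1/(64017 + A(-172, U(-16))) = 1/(64017 + 8*(1 - 172)) = 1/(64017 + 8*(-171)) = 1/(64017 - 1368) = 1/62649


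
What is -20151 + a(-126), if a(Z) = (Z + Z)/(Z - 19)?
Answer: -2921643/145 ≈ -20149.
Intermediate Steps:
a(Z) = 2*Z/(-19 + Z) (a(Z) = (2*Z)/(-19 + Z) = 2*Z/(-19 + Z))
-20151 + a(-126) = -20151 + 2*(-126)/(-19 - 126) = -20151 + 2*(-126)/(-145) = -20151 + 2*(-126)*(-1/145) = -20151 + 252/145 = -2921643/145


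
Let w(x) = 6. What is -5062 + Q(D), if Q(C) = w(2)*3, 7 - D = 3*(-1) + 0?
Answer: -5044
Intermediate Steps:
D = 10 (D = 7 - (3*(-1) + 0) = 7 - (-3 + 0) = 7 - 1*(-3) = 7 + 3 = 10)
Q(C) = 18 (Q(C) = 6*3 = 18)
-5062 + Q(D) = -5062 + 18 = -5044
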